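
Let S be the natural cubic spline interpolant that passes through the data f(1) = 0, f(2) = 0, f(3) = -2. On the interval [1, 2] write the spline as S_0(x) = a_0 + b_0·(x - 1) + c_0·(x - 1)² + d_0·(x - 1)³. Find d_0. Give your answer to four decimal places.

Write σ_i for S''(x_i). With h_i = 1, 1 and divided differences Δ_i = 0, -2, the continuity of S' gives the tridiagonal system
  1·σ_0 + 4·σ_1 + 1·σ_2 = 6(Δ_1 - Δ_0) = -12
Natural end conditions: σ_0 = σ_2 = 0.
Solving the tridiagonal system: σ_0 = 0, σ_1 = -3, σ_2 = 0.
On [1, 2], with S_0(x) = a_0 + b_0·(x - 1) + c_0·(x - 1)² + d_0·(x - 1)³: c_0 = σ_0/2 = 0, d_0 = (σ_1 - σ_0)/(6h_0) = -1/2, b_0 = Δ_0 - h_0(2σ_0 + σ_1)/6 = 1/2.

-0.5000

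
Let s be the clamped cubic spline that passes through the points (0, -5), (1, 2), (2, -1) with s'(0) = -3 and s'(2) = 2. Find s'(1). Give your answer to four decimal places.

3.2500

Write σ_i for s''(x_i). With h_i = 1, 1 and divided differences Δ_i = 7, -3, the continuity of s' gives the tridiagonal system
  1·σ_0 + 4·σ_1 + 1·σ_2 = 6(Δ_1 - Δ_0) = -60
Clamped end conditions give two more equations: 2h_0·σ_0 + h_0·σ_1 = 6(Δ_0 - s'(0)) = 60 and h_1·σ_1 + 2h_1·σ_2 = 6(s'(2) - Δ_1) = 30.
Solving the tridiagonal system: σ_0 = 95/2, σ_1 = -35, σ_2 = 65/2.
On [1, 2], s'(t) = b_1 + 2c_1·(t - 1) + 3d_1·(t - 1)² with b_1 = Δ_1 - h_1(2σ_1 + σ_2)/6 = 13/4, c_1 = σ_1/2 = -35/2, d_1 = (σ_2 - σ_1)/(6h_1) = 45/4. So s'(1) = 13/4.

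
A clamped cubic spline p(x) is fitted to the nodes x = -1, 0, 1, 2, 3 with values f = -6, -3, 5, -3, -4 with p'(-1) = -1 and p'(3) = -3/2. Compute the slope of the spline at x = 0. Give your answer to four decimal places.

Write σ_i for p''(x_i). With h_i = 1, 1, 1, 1 and divided differences Δ_i = 3, 8, -8, -1, the continuity of p' gives the tridiagonal system
  1·σ_0 + 4·σ_1 + 1·σ_2 = 6(Δ_1 - Δ_0) = 30
  1·σ_1 + 4·σ_2 + 1·σ_3 = 6(Δ_2 - Δ_1) = -96
  1·σ_2 + 4·σ_3 + 1·σ_4 = 6(Δ_3 - Δ_2) = 42
Clamped end conditions give two more equations: 2h_0·σ_0 + h_0·σ_1 = 6(Δ_0 - p'(-1)) = 24 and h_3·σ_3 + 2h_3·σ_4 = 6(p'(3) - Δ_3) = -3.
Forward elimination and back-substitution give σ_0 = 263/56, σ_1 = 409/28, σ_2 = -265/8, σ_3 = 613/28, σ_4 = -697/56.
On [0, 1], p'(x) = b_1 + 2c_1·x + 3d_1·x² with b_1 = Δ_1 - h_1(2σ_1 + σ_2)/6 = 969/112, c_1 = σ_1/2 = 409/56, d_1 = (σ_2 - σ_1)/(6h_1) = -891/112. So p'(0) = 969/112.

8.6518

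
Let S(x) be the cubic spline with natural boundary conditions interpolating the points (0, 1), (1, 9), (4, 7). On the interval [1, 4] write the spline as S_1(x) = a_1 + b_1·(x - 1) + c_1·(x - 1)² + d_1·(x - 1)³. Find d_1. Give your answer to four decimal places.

0.3611

Let m_i = S''(x_i). Step sizes h_i = 1, 3; slopes of the chords Δ_i = (y_(i+1) - y_i)/h_i = 8, -2/3.
  1·m_0 + 8·m_1 + 3·m_2 = 6(Δ_1 - Δ_0) = -52
Natural end conditions: m_0 = m_2 = 0.
Solving the tridiagonal system: m_0 = 0, m_1 = -13/2, m_2 = 0.
On [1, 4], with S_1(x) = a_1 + b_1·(x - 1) + c_1·(x - 1)² + d_1·(x - 1)³: c_1 = m_1/2 = -13/4, d_1 = (m_2 - m_1)/(6h_1) = 13/36, b_1 = Δ_1 - h_1(2m_1 + m_2)/6 = 35/6.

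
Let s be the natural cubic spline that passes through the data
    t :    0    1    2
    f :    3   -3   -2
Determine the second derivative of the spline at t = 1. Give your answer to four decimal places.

Write σ_i for s''(x_i). With h_i = 1, 1 and divided differences Δ_i = -6, 1, the continuity of s' gives the tridiagonal system
  1·σ_0 + 4·σ_1 + 1·σ_2 = 6(Δ_1 - Δ_0) = 42
Natural end conditions: σ_0 = σ_2 = 0.
Hence σ_0 = 0, σ_1 = 21/2, σ_2 = 0.

10.5000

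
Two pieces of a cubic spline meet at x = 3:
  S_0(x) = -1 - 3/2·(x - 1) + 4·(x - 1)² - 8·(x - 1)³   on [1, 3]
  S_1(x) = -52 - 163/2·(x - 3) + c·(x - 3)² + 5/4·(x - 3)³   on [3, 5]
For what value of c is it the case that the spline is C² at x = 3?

S_0''(x) = 8 - 48·(x - 1), so S_0''(3) = -88. On the right, S_1''(3) = 2c, so c = -44.

-44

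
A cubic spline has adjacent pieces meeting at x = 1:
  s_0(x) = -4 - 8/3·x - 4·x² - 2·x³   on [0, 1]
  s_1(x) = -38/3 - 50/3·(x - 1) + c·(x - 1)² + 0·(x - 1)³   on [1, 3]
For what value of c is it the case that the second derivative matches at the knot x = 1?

s_0''(x) = -8 - 12·x, so s_0''(1) = -20. On the right, s_1''(1) = 2c, so c = -10.

-10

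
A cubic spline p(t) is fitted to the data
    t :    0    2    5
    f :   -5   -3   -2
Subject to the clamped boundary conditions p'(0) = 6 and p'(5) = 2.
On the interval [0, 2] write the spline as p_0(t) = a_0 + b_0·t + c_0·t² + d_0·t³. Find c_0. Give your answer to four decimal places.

Put m_i = p'' at the i-th knot. Here h = (2, 3) and Δ = (1, 1/3), so the interior equations h_(i-1)·m_(i-1) + 2(h_(i-1)+h_i)·m_i + h_i·m_(i+1) = 6(Δ_i − Δ_(i-1)) read
  2·m_0 + 10·m_1 + 3·m_2 = 6(Δ_1 - Δ_0) = -4
Clamped end conditions give two more equations: 2h_0·m_0 + h_0·m_1 = 6(Δ_0 - p'(0)) = -30 and h_1·m_1 + 2h_1·m_2 = 6(p'(5) - Δ_1) = 10.
Solving: m_0 = -79/10, m_1 = 4/5, m_2 = 19/15.
On [0, 2], with p_0(t) = a_0 + b_0·t + c_0·t² + d_0·t³: c_0 = m_0/2 = -79/20, d_0 = (m_1 - m_0)/(6h_0) = 29/40, b_0 = Δ_0 - h_0(2m_0 + m_1)/6 = 6.

-3.9500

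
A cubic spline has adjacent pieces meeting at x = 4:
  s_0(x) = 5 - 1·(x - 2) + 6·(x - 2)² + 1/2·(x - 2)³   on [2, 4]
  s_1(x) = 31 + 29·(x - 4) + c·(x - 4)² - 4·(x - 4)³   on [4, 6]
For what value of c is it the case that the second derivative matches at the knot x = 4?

9

s_0''(x) = 12 + 3·(x - 2), so s_0''(4) = 18. On the right, s_1''(4) = 2c, so c = 9.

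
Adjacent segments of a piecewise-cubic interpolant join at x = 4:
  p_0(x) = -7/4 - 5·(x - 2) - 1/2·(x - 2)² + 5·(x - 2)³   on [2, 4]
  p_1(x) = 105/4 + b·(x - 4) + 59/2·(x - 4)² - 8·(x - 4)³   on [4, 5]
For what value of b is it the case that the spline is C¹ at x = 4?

p_0'(x) = -5 - 1·(x - 2) + 15·(x - 2)², so p_0'(4) = 53. On the right, p_1'(4) = b, so b = 53.

53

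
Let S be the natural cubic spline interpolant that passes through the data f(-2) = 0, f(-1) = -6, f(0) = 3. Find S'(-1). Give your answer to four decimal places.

1.5000

Let M_i = S''(x_i). Step sizes h_i = 1, 1; slopes of the chords Δ_i = (y_(i+1) - y_i)/h_i = -6, 9.
  1·M_0 + 4·M_1 + 1·M_2 = 6(Δ_1 - Δ_0) = 90
Natural end conditions: M_0 = M_2 = 0.
Hence M_0 = 0, M_1 = 45/2, M_2 = 0.
On [-1, 0], S'(t) = b_1 + 2c_1·(t + 1) + 3d_1·(t + 1)² with b_1 = Δ_1 - h_1(2M_1 + M_2)/6 = 3/2, c_1 = M_1/2 = 45/4, d_1 = (M_2 - M_1)/(6h_1) = -15/4. So S'(-1) = 3/2.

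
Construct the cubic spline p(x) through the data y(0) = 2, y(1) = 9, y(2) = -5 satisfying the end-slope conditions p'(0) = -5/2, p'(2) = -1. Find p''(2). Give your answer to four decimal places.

With σ_i denoting the second derivative at x_i, h_i = 1, 1, and Δ_i = (y_(i+1) − y_i)/h_i = 7, -14:
  1·σ_0 + 4·σ_1 + 1·σ_2 = 6(Δ_1 - Δ_0) = -126
Clamped end conditions give two more equations: 2h_0·σ_0 + h_0·σ_1 = 6(Δ_0 - p'(0)) = 57 and h_1·σ_1 + 2h_1·σ_2 = 6(p'(2) - Δ_1) = 78.
Forward elimination and back-substitution give σ_0 = 243/4, σ_1 = -129/2, σ_2 = 285/4.

71.2500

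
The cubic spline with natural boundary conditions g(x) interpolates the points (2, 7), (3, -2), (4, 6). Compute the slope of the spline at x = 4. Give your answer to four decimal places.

Write σ_i for g''(x_i). With h_i = 1, 1 and divided differences Δ_i = -9, 8, the continuity of g' gives the tridiagonal system
  1·σ_0 + 4·σ_1 + 1·σ_2 = 6(Δ_1 - Δ_0) = 102
Natural end conditions: σ_0 = σ_2 = 0.
Solving: σ_0 = 0, σ_1 = 51/2, σ_2 = 0.
On [3, 4], g'(x) = b_1 + 2c_1·(x - 3) + 3d_1·(x - 3)² with b_1 = Δ_1 - h_1(2σ_1 + σ_2)/6 = -1/2, c_1 = σ_1/2 = 51/4, d_1 = (σ_2 - σ_1)/(6h_1) = -17/4. So g'(4) = 49/4.

12.2500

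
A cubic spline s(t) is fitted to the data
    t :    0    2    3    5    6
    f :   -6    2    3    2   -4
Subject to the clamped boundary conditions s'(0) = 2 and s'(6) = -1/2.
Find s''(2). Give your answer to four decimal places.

With M_i denoting the second derivative at x_i, h_i = 2, 1, 2, 1, and Δ_i = (y_(i+1) − y_i)/h_i = 4, 1, -1/2, -6:
  2·M_0 + 6·M_1 + 1·M_2 = 6(Δ_1 - Δ_0) = -18
  1·M_1 + 6·M_2 + 2·M_3 = 6(Δ_2 - Δ_1) = -9
  2·M_2 + 6·M_3 + 1·M_4 = 6(Δ_3 - Δ_2) = -33
Clamped end conditions give two more equations: 2h_0·M_0 + h_0·M_1 = 6(Δ_0 - s'(0)) = 12 and h_3·M_3 + 2h_3·M_4 = 6(s'(6) - Δ_3) = 33.
Hence M_0 = 1055/186, M_1 = -497/93, M_2 = 253/93, M_3 = -929/93, M_4 = 1999/93.

-5.3441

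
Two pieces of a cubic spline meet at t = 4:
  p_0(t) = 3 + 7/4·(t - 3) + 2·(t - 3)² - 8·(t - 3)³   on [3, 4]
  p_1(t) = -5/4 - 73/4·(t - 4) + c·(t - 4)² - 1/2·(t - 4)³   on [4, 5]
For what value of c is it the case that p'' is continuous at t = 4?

p_0''(t) = 4 - 48·(t - 3), so p_0''(4) = -44. On the right, p_1''(4) = 2c, so c = -22.

-22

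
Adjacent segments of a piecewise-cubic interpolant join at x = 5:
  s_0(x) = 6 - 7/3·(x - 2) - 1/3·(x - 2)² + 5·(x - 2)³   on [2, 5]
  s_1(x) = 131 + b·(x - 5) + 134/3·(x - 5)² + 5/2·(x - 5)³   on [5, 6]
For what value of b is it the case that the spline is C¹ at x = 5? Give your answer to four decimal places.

130.6667

s_0'(x) = -7/3 - 2/3·(x - 2) + 15·(x - 2)², so s_0'(5) = 392/3. On the right, s_1'(5) = b, so b = 392/3.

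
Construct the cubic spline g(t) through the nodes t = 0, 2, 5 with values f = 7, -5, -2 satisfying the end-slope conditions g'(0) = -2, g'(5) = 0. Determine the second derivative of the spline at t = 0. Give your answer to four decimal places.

Put M_i = g'' at the i-th knot. Here h = (2, 3) and Δ = (-6, 1), so the interior equations h_(i-1)·M_(i-1) + 2(h_(i-1)+h_i)·M_i + h_i·M_(i+1) = 6(Δ_i − Δ_(i-1)) read
  2·M_0 + 10·M_1 + 3·M_2 = 6(Δ_1 - Δ_0) = 42
Clamped end conditions give two more equations: 2h_0·M_0 + h_0·M_1 = 6(Δ_0 - g'(0)) = -24 and h_1·M_1 + 2h_1·M_2 = 6(g'(5) - Δ_1) = -6.
Forward elimination and back-substitution give M_0 = -49/5, M_1 = 38/5, M_2 = -24/5.

-9.8000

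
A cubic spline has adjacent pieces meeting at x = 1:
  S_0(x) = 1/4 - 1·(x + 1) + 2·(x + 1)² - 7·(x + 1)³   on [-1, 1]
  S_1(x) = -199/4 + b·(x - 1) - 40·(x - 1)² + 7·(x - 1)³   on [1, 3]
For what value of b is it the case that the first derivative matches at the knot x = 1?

S_0'(x) = -1 + 4·(x + 1) - 21·(x + 1)², so S_0'(1) = -77. On the right, S_1'(1) = b, so b = -77.

-77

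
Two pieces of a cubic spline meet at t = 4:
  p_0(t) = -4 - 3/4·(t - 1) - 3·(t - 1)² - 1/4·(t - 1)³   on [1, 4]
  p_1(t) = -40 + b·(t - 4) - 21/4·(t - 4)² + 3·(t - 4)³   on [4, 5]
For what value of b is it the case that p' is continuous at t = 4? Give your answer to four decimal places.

-25.5000

p_0'(t) = -3/4 - 6·(t - 1) - 3/4·(t - 1)², so p_0'(4) = -51/2. On the right, p_1'(4) = b, so b = -51/2.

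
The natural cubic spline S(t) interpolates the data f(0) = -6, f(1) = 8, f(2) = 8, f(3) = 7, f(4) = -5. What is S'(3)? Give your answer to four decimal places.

With M_i denoting the second derivative at x_i, h_i = 1, 1, 1, 1, and Δ_i = (y_(i+1) − y_i)/h_i = 14, 0, -1, -12:
  1·M_0 + 4·M_1 + 1·M_2 = 6(Δ_1 - Δ_0) = -84
  1·M_1 + 4·M_2 + 1·M_3 = 6(Δ_2 - Δ_1) = -6
  1·M_2 + 4·M_3 + 1·M_4 = 6(Δ_3 - Δ_2) = -66
Natural end conditions: M_0 = M_4 = 0.
Solving the tridiagonal system: M_0 = 0, M_1 = -93/4, M_2 = 9, M_3 = -75/4, M_4 = 0.
On [3, 4], S'(t) = b_3 + 2c_3·(t - 3) + 3d_3·(t - 3)² with b_3 = Δ_3 - h_3(2M_3 + M_4)/6 = -23/4, c_3 = M_3/2 = -75/8, d_3 = (M_4 - M_3)/(6h_3) = 25/8. So S'(3) = -23/4.

-5.7500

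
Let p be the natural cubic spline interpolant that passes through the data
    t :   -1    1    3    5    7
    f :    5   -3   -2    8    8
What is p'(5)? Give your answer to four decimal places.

3.1607

Let σ_i = p''(x_i). Step sizes h_i = 2, 2, 2, 2; slopes of the chords Δ_i = (y_(i+1) - y_i)/h_i = -4, 1/2, 5, 0.
  2·σ_0 + 8·σ_1 + 2·σ_2 = 6(Δ_1 - Δ_0) = 27
  2·σ_1 + 8·σ_2 + 2·σ_3 = 6(Δ_2 - Δ_1) = 27
  2·σ_2 + 8·σ_3 + 2·σ_4 = 6(Δ_3 - Δ_2) = -30
Natural end conditions: σ_0 = σ_4 = 0.
Solving: σ_0 = 0, σ_1 = 267/112, σ_2 = 111/28, σ_3 = -531/112, σ_4 = 0.
On [5, 7], p'(t) = b_3 + 2c_3·(t - 5) + 3d_3·(t - 5)² with b_3 = Δ_3 - h_3(2σ_3 + σ_4)/6 = 177/56, c_3 = σ_3/2 = -531/224, d_3 = (σ_4 - σ_3)/(6h_3) = 177/448. So p'(5) = 177/56.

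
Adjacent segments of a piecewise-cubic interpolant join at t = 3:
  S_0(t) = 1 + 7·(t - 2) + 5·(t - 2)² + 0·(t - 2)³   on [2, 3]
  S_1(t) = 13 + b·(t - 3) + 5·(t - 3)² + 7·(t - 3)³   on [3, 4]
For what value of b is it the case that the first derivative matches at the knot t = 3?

S_0'(t) = 7 + 10·(t - 2) + 0·(t - 2)², so S_0'(3) = 17. On the right, S_1'(3) = b, so b = 17.

17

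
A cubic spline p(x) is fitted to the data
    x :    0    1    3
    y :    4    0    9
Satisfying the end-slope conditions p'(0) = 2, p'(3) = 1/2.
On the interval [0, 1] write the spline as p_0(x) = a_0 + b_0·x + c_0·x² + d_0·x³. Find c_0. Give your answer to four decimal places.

-13.5000

Let σ_i = p''(x_i). Step sizes h_i = 1, 2; slopes of the chords Δ_i = (y_(i+1) - y_i)/h_i = -4, 9/2.
  1·σ_0 + 6·σ_1 + 2·σ_2 = 6(Δ_1 - Δ_0) = 51
Clamped end conditions give two more equations: 2h_0·σ_0 + h_0·σ_1 = 6(Δ_0 - p'(0)) = -36 and h_1·σ_1 + 2h_1·σ_2 = 6(p'(3) - Δ_1) = -24.
Solving: σ_0 = -27, σ_1 = 18, σ_2 = -15.
On [0, 1], with p_0(x) = a_0 + b_0·x + c_0·x² + d_0·x³: c_0 = σ_0/2 = -27/2, d_0 = (σ_1 - σ_0)/(6h_0) = 15/2, b_0 = Δ_0 - h_0(2σ_0 + σ_1)/6 = 2.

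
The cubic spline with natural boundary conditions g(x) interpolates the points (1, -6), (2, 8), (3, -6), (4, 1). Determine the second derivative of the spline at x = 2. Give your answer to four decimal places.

-53.2000

Let M_i = g''(x_i). Step sizes h_i = 1, 1, 1; slopes of the chords Δ_i = (y_(i+1) - y_i)/h_i = 14, -14, 7.
  1·M_0 + 4·M_1 + 1·M_2 = 6(Δ_1 - Δ_0) = -168
  1·M_1 + 4·M_2 + 1·M_3 = 6(Δ_2 - Δ_1) = 126
Natural end conditions: M_0 = M_3 = 0.
Forward elimination and back-substitution give M_0 = 0, M_1 = -266/5, M_2 = 224/5, M_3 = 0.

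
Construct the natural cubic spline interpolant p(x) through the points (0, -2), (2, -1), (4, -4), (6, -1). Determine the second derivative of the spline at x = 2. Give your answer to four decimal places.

Write m_i for p''(x_i). With h_i = 2, 2, 2 and divided differences Δ_i = 1/2, -3/2, 3/2, the continuity of p' gives the tridiagonal system
  2·m_0 + 8·m_1 + 2·m_2 = 6(Δ_1 - Δ_0) = -12
  2·m_1 + 8·m_2 + 2·m_3 = 6(Δ_2 - Δ_1) = 18
Natural end conditions: m_0 = m_3 = 0.
Solving the tridiagonal system: m_0 = 0, m_1 = -11/5, m_2 = 14/5, m_3 = 0.

-2.2000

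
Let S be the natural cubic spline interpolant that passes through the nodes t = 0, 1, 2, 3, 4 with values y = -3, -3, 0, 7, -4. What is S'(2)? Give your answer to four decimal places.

7.6250

Put σ_i = S'' at the i-th knot. Here h = (1, 1, 1, 1) and Δ = (0, 3, 7, -11), so the interior equations h_(i-1)·σ_(i-1) + 2(h_(i-1)+h_i)·σ_i + h_i·σ_(i+1) = 6(Δ_i − Δ_(i-1)) read
  1·σ_0 + 4·σ_1 + 1·σ_2 = 6(Δ_1 - Δ_0) = 18
  1·σ_1 + 4·σ_2 + 1·σ_3 = 6(Δ_2 - Δ_1) = 24
  1·σ_2 + 4·σ_3 + 1·σ_4 = 6(Δ_3 - Δ_2) = -108
Natural end conditions: σ_0 = σ_4 = 0.
Solving: σ_0 = 0, σ_1 = 33/28, σ_2 = 93/7, σ_3 = -849/28, σ_4 = 0.
On [2, 3], S'(t) = b_2 + 2c_2·(t - 2) + 3d_2·(t - 2)² with b_2 = Δ_2 - h_2(2σ_2 + σ_3)/6 = 61/8, c_2 = σ_2/2 = 93/14, d_2 = (σ_3 - σ_2)/(6h_2) = -407/56. So S'(2) = 61/8.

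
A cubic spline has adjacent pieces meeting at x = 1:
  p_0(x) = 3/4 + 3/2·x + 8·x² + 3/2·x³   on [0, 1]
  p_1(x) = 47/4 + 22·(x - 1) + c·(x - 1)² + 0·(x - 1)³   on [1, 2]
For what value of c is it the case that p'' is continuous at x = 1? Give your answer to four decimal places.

p_0''(x) = 16 + 9·x, so p_0''(1) = 25. On the right, p_1''(1) = 2c, so c = 25/2.

12.5000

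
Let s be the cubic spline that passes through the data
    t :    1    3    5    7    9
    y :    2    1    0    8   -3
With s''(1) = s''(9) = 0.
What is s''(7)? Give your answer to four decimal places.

-8.5982

Let m_i = s''(x_i). Step sizes h_i = 2, 2, 2, 2; slopes of the chords Δ_i = (y_(i+1) - y_i)/h_i = -1/2, -1/2, 4, -11/2.
  2·m_0 + 8·m_1 + 2·m_2 = 6(Δ_1 - Δ_0) = 0
  2·m_1 + 8·m_2 + 2·m_3 = 6(Δ_2 - Δ_1) = 27
  2·m_2 + 8·m_3 + 2·m_4 = 6(Δ_3 - Δ_2) = -57
Natural end conditions: m_0 = m_4 = 0.
Forward elimination and back-substitution give m_0 = 0, m_1 = -165/112, m_2 = 165/28, m_3 = -963/112, m_4 = 0.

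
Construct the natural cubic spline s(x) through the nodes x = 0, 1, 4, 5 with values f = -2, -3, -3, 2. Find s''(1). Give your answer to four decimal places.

Let M_i = s''(x_i). Step sizes h_i = 1, 3, 1; slopes of the chords Δ_i = (y_(i+1) - y_i)/h_i = -1, 0, 5.
  1·M_0 + 8·M_1 + 3·M_2 = 6(Δ_1 - Δ_0) = 6
  3·M_1 + 8·M_2 + 1·M_3 = 6(Δ_2 - Δ_1) = 30
Natural end conditions: M_0 = M_3 = 0.
Solving the tridiagonal system: M_0 = 0, M_1 = -42/55, M_2 = 222/55, M_3 = 0.

-0.7636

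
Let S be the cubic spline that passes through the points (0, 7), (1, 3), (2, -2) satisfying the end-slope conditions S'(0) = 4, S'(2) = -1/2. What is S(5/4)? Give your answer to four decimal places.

Put m_i = S'' at the i-th knot. Here h = (1, 1) and Δ = (-4, -5), so the interior equations h_(i-1)·m_(i-1) + 2(h_(i-1)+h_i)·m_i + h_i·m_(i+1) = 6(Δ_i − Δ_(i-1)) read
  1·m_0 + 4·m_1 + 1·m_2 = 6(Δ_1 - Δ_0) = -6
Clamped end conditions give two more equations: 2h_0·m_0 + h_0·m_1 = 6(Δ_0 - S'(0)) = -48 and h_1·m_1 + 2h_1·m_2 = 6(S'(2) - Δ_1) = 27.
Solving the tridiagonal system: m_0 = -99/4, m_1 = 3/2, m_2 = 51/4.
On [1, 2], S(t) = 3 - 61/8·(t - 1) + 3/4·(t - 1)² + 15/8·(t - 1)³.
With (t - 1) = 1/4: S(5/4) = 599/512.

1.1699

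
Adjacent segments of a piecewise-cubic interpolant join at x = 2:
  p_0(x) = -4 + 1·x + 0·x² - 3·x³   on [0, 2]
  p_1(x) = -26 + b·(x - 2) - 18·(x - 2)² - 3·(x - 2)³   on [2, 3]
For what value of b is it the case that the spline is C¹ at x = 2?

-35

p_0'(x) = 1 + 0·x - 9·x², so p_0'(2) = -35. On the right, p_1'(2) = b, so b = -35.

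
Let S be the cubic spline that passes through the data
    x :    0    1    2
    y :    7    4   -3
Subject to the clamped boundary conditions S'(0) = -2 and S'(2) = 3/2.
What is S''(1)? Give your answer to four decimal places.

-15.5000

Let M_i = S''(x_i). Step sizes h_i = 1, 1; slopes of the chords Δ_i = (y_(i+1) - y_i)/h_i = -3, -7.
  1·M_0 + 4·M_1 + 1·M_2 = 6(Δ_1 - Δ_0) = -24
Clamped end conditions give two more equations: 2h_0·M_0 + h_0·M_1 = 6(Δ_0 - S'(0)) = -6 and h_1·M_1 + 2h_1·M_2 = 6(S'(2) - Δ_1) = 51.
Solving the tridiagonal system: M_0 = 19/4, M_1 = -31/2, M_2 = 133/4.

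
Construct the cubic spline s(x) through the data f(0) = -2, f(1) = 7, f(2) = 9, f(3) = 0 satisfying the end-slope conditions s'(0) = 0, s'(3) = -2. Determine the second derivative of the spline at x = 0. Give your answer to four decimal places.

33.8667

Put M_i = s'' at the i-th knot. Here h = (1, 1, 1) and Δ = (9, 2, -9), so the interior equations h_(i-1)·M_(i-1) + 2(h_(i-1)+h_i)·M_i + h_i·M_(i+1) = 6(Δ_i − Δ_(i-1)) read
  1·M_0 + 4·M_1 + 1·M_2 = 6(Δ_1 - Δ_0) = -42
  1·M_1 + 4·M_2 + 1·M_3 = 6(Δ_2 - Δ_1) = -66
Clamped end conditions give two more equations: 2h_0·M_0 + h_0·M_1 = 6(Δ_0 - s'(0)) = 54 and h_2·M_2 + 2h_2·M_3 = 6(s'(3) - Δ_2) = 42.
Hence M_0 = 508/15, M_1 = -206/15, M_2 = -314/15, M_3 = 472/15.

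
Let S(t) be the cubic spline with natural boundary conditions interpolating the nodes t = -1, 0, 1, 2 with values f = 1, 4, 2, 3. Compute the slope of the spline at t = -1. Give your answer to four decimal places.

Put M_i = S'' at the i-th knot. Here h = (1, 1, 1) and Δ = (3, -2, 1), so the interior equations h_(i-1)·M_(i-1) + 2(h_(i-1)+h_i)·M_i + h_i·M_(i+1) = 6(Δ_i − Δ_(i-1)) read
  1·M_0 + 4·M_1 + 1·M_2 = 6(Δ_1 - Δ_0) = -30
  1·M_1 + 4·M_2 + 1·M_3 = 6(Δ_2 - Δ_1) = 18
Natural end conditions: M_0 = M_3 = 0.
Forward elimination and back-substitution give M_0 = 0, M_1 = -46/5, M_2 = 34/5, M_3 = 0.
On [-1, 0], S'(t) = b_0 + 2c_0·(t + 1) + 3d_0·(t + 1)² with b_0 = Δ_0 - h_0(2M_0 + M_1)/6 = 68/15, c_0 = M_0/2 = 0, d_0 = (M_1 - M_0)/(6h_0) = -23/15. So S'(-1) = 68/15.

4.5333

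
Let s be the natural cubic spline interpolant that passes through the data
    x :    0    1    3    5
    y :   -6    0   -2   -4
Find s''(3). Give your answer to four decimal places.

With σ_i denoting the second derivative at x_i, h_i = 1, 2, 2, and Δ_i = (y_(i+1) − y_i)/h_i = 6, -1, -1:
  1·σ_0 + 6·σ_1 + 2·σ_2 = 6(Δ_1 - Δ_0) = -42
  2·σ_1 + 8·σ_2 + 2·σ_3 = 6(Δ_2 - Δ_1) = 0
Natural end conditions: σ_0 = σ_3 = 0.
Solving: σ_0 = 0, σ_1 = -84/11, σ_2 = 21/11, σ_3 = 0.

1.9091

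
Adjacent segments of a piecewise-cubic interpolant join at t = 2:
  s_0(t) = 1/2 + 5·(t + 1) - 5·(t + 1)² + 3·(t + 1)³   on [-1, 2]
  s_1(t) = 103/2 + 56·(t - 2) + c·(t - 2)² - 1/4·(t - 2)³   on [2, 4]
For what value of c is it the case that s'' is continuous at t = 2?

22

s_0''(t) = -10 + 18·(t + 1), so s_0''(2) = 44. On the right, s_1''(2) = 2c, so c = 22.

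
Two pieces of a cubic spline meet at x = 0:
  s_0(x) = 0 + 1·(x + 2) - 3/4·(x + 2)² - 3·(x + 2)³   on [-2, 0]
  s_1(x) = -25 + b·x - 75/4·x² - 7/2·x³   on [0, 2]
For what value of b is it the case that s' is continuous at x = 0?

s_0'(x) = 1 - 3/2·(x + 2) - 9·(x + 2)², so s_0'(0) = -38. On the right, s_1'(0) = b, so b = -38.

-38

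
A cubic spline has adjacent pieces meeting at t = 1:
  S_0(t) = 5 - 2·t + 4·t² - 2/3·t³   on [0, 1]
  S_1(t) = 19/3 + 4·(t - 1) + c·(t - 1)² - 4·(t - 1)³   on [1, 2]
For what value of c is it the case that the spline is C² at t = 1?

2

S_0''(t) = 8 - 4·t, so S_0''(1) = 4. On the right, S_1''(1) = 2c, so c = 2.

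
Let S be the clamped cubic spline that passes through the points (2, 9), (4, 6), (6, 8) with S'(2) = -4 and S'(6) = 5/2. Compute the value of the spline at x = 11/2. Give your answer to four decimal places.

Write M_i for S''(x_i). With h_i = 2, 2 and divided differences Δ_i = -3/2, 1, the continuity of S' gives the tridiagonal system
  2·M_0 + 8·M_1 + 2·M_2 = 6(Δ_1 - Δ_0) = 15
Clamped end conditions give two more equations: 2h_0·M_0 + h_0·M_1 = 6(Δ_0 - S'(2)) = 15 and h_1·M_1 + 2h_1·M_2 = 6(S'(6) - Δ_1) = 9.
Forward elimination and back-substitution give M_0 = 7/2, M_1 = 1/2, M_2 = 2.
On [4, 6], S(x) = 6 + 0·(x - 4) + 1/4·(x - 4)² + 1/8·(x - 4)³.
With (x - 4) = 3/2: S(11/2) = 447/64.

6.9844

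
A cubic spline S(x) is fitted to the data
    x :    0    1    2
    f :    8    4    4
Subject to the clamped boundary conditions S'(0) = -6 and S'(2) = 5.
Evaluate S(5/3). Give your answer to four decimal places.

3.0556

With σ_i denoting the second derivative at x_i, h_i = 1, 1, and Δ_i = (y_(i+1) − y_i)/h_i = -4, 0:
  1·σ_0 + 4·σ_1 + 1·σ_2 = 6(Δ_1 - Δ_0) = 24
Clamped end conditions give two more equations: 2h_0·σ_0 + h_0·σ_1 = 6(Δ_0 - S'(0)) = 12 and h_1·σ_1 + 2h_1·σ_2 = 6(S'(2) - Δ_1) = 30.
Solving the tridiagonal system: σ_0 = 11/2, σ_1 = 1, σ_2 = 29/2.
On [1, 2], S(x) = 4 - 11/4·(x - 1) + 1/2·(x - 1)² + 9/4·(x - 1)³.
With (x - 1) = 2/3: S(5/3) = 55/18.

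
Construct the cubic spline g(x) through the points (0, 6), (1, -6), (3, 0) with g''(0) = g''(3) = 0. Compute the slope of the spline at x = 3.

Put M_i = g'' at the i-th knot. Here h = (1, 2) and Δ = (-12, 3), so the interior equations h_(i-1)·M_(i-1) + 2(h_(i-1)+h_i)·M_i + h_i·M_(i+1) = 6(Δ_i − Δ_(i-1)) read
  1·M_0 + 6·M_1 + 2·M_2 = 6(Δ_1 - Δ_0) = 90
Natural end conditions: M_0 = M_2 = 0.
Solving the tridiagonal system: M_0 = 0, M_1 = 15, M_2 = 0.
On [1, 3], g'(x) = b_1 + 2c_1·(x - 1) + 3d_1·(x - 1)² with b_1 = Δ_1 - h_1(2M_1 + M_2)/6 = -7, c_1 = M_1/2 = 15/2, d_1 = (M_2 - M_1)/(6h_1) = -5/4. So g'(3) = 8.

8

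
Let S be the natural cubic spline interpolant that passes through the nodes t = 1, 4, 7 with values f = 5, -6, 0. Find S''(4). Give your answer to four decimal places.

Let σ_i = S''(x_i). Step sizes h_i = 3, 3; slopes of the chords Δ_i = (y_(i+1) - y_i)/h_i = -11/3, 2.
  3·σ_0 + 12·σ_1 + 3·σ_2 = 6(Δ_1 - Δ_0) = 34
Natural end conditions: σ_0 = σ_2 = 0.
Hence σ_0 = 0, σ_1 = 17/6, σ_2 = 0.

2.8333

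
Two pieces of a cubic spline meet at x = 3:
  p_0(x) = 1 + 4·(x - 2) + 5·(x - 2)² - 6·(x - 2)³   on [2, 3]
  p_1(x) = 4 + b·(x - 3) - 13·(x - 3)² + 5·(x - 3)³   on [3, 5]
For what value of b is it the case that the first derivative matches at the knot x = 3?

p_0'(x) = 4 + 10·(x - 2) - 18·(x - 2)², so p_0'(3) = -4. On the right, p_1'(3) = b, so b = -4.

-4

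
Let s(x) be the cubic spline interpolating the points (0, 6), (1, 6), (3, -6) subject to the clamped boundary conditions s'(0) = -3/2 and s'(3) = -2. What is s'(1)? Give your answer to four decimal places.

-2.1667

Put M_i = s'' at the i-th knot. Here h = (1, 2) and Δ = (0, -6), so the interior equations h_(i-1)·M_(i-1) + 2(h_(i-1)+h_i)·M_i + h_i·M_(i+1) = 6(Δ_i − Δ_(i-1)) read
  1·M_0 + 6·M_1 + 2·M_2 = 6(Δ_1 - Δ_0) = -36
Clamped end conditions give two more equations: 2h_0·M_0 + h_0·M_1 = 6(Δ_0 - s'(0)) = 9 and h_1·M_1 + 2h_1·M_2 = 6(s'(3) - Δ_1) = 24.
Forward elimination and back-substitution give M_0 = 31/3, M_1 = -35/3, M_2 = 71/6.
On [1, 3], s'(x) = b_1 + 2c_1·(x - 1) + 3d_1·(x - 1)² with b_1 = Δ_1 - h_1(2M_1 + M_2)/6 = -13/6, c_1 = M_1/2 = -35/6, d_1 = (M_2 - M_1)/(6h_1) = 47/24. So s'(1) = -13/6.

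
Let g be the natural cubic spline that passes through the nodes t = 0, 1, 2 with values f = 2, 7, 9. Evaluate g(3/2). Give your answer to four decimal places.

8.2813

Let M_i = g''(x_i). Step sizes h_i = 1, 1; slopes of the chords Δ_i = (y_(i+1) - y_i)/h_i = 5, 2.
  1·M_0 + 4·M_1 + 1·M_2 = 6(Δ_1 - Δ_0) = -18
Natural end conditions: M_0 = M_2 = 0.
Solving the tridiagonal system: M_0 = 0, M_1 = -9/2, M_2 = 0.
On [1, 2], g(t) = 7 + 7/2·(t - 1) - 9/4·(t - 1)² + 3/4·(t - 1)³.
With (t - 1) = 1/2: g(3/2) = 265/32.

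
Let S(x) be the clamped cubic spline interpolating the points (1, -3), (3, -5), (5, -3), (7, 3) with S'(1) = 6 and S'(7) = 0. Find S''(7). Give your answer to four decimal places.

Write σ_i for S''(x_i). With h_i = 2, 2, 2 and divided differences Δ_i = -1, 1, 3, the continuity of S' gives the tridiagonal system
  2·σ_0 + 8·σ_1 + 2·σ_2 = 6(Δ_1 - Δ_0) = 12
  2·σ_1 + 8·σ_2 + 2·σ_3 = 6(Δ_2 - Δ_1) = 12
Clamped end conditions give two more equations: 2h_0·σ_0 + h_0·σ_1 = 6(Δ_0 - S'(1)) = -42 and h_2·σ_2 + 2h_2·σ_3 = 6(S'(7) - Δ_2) = -18.
Forward elimination and back-substitution give σ_0 = -63/5, σ_1 = 21/5, σ_2 = 9/5, σ_3 = -27/5.

-5.4000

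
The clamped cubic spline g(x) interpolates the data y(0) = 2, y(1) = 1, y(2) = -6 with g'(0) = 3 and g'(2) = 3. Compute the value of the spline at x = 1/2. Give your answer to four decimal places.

Let M_i = g''(x_i). Step sizes h_i = 1, 1; slopes of the chords Δ_i = (y_(i+1) - y_i)/h_i = -1, -7.
  1·M_0 + 4·M_1 + 1·M_2 = 6(Δ_1 - Δ_0) = -36
Clamped end conditions give two more equations: 2h_0·M_0 + h_0·M_1 = 6(Δ_0 - g'(0)) = -24 and h_1·M_1 + 2h_1·M_2 = 6(g'(2) - Δ_1) = 60.
Solving the tridiagonal system: M_0 = -3, M_1 = -18, M_2 = 39.
On [0, 1], g(x) = 2 + 3·x - 3/2·x² - 5/2·x³.
With x = 1/2: g(1/2) = 45/16.

2.8125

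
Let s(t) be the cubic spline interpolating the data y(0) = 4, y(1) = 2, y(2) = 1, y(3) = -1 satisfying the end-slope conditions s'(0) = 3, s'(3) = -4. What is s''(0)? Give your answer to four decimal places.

-18.2667

Let M_i = s''(x_i). Step sizes h_i = 1, 1, 1; slopes of the chords Δ_i = (y_(i+1) - y_i)/h_i = -2, -1, -2.
  1·M_0 + 4·M_1 + 1·M_2 = 6(Δ_1 - Δ_0) = 6
  1·M_1 + 4·M_2 + 1·M_3 = 6(Δ_2 - Δ_1) = -6
Clamped end conditions give two more equations: 2h_0·M_0 + h_0·M_1 = 6(Δ_0 - s'(0)) = -30 and h_2·M_2 + 2h_2·M_3 = 6(s'(3) - Δ_2) = -12.
Solving: M_0 = -274/15, M_1 = 98/15, M_2 = -28/15, M_3 = -76/15.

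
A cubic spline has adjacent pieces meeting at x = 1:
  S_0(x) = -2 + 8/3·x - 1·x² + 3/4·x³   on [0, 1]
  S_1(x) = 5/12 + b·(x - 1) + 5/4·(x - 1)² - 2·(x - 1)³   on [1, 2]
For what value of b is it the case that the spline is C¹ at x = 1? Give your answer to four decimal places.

S_0'(x) = 8/3 - 2·x + 9/4·x², so S_0'(1) = 35/12. On the right, S_1'(1) = b, so b = 35/12.

2.9167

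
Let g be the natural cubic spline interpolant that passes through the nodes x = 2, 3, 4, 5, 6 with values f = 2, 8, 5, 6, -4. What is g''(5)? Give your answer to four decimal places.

Let M_i = g''(x_i). Step sizes h_i = 1, 1, 1, 1; slopes of the chords Δ_i = (y_(i+1) - y_i)/h_i = 6, -3, 1, -10.
  1·M_0 + 4·M_1 + 1·M_2 = 6(Δ_1 - Δ_0) = -54
  1·M_1 + 4·M_2 + 1·M_3 = 6(Δ_2 - Δ_1) = 24
  1·M_2 + 4·M_3 + 1·M_4 = 6(Δ_3 - Δ_2) = -66
Natural end conditions: M_0 = M_4 = 0.
Solving: M_0 = 0, M_1 = -243/14, M_2 = 108/7, M_3 = -285/14, M_4 = 0.

-20.3571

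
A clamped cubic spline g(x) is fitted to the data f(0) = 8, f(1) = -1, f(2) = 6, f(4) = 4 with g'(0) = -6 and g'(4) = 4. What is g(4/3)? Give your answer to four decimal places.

0.1077

Let M_i = g''(x_i). Step sizes h_i = 1, 1, 2; slopes of the chords Δ_i = (y_(i+1) - y_i)/h_i = -9, 7, -1.
  1·M_0 + 4·M_1 + 1·M_2 = 6(Δ_1 - Δ_0) = 96
  1·M_1 + 6·M_2 + 2·M_3 = 6(Δ_2 - Δ_1) = -48
Clamped end conditions give two more equations: 2h_0·M_0 + h_0·M_1 = 6(Δ_0 - g'(0)) = -18 and h_2·M_2 + 2h_2·M_3 = 6(g'(4) - Δ_2) = 30.
Hence M_0 = -295/11, M_1 = 392/11, M_2 = -217/11, M_3 = 191/11.
On [1, 2], g(x) = -1 - 35/22·(x - 1) + 196/11·(x - 1)² - 203/22·(x - 1)³.
With (x - 1) = 1/3: g(4/3) = 32/297.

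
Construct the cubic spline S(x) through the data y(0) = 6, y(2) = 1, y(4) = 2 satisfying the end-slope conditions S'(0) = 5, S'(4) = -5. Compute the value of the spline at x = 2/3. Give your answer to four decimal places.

Let m_i = S''(x_i). Step sizes h_i = 2, 2; slopes of the chords Δ_i = (y_(i+1) - y_i)/h_i = -5/2, 1/2.
  2·m_0 + 8·m_1 + 2·m_2 = 6(Δ_1 - Δ_0) = 18
Clamped end conditions give two more equations: 2h_0·m_0 + h_0·m_1 = 6(Δ_0 - S'(0)) = -45 and h_1·m_1 + 2h_1·m_2 = 6(S'(4) - Δ_1) = -33.
Solving the tridiagonal system: m_0 = -16, m_1 = 19/2, m_2 = -13.
On [0, 2], S(x) = 6 + 5·x - 8·x² + 17/8·x³.
With x = 2/3: S(2/3) = 173/27.

6.4074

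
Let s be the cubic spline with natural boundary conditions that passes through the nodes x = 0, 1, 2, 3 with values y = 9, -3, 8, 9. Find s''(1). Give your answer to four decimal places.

40.8000

With σ_i denoting the second derivative at x_i, h_i = 1, 1, 1, and Δ_i = (y_(i+1) − y_i)/h_i = -12, 11, 1:
  1·σ_0 + 4·σ_1 + 1·σ_2 = 6(Δ_1 - Δ_0) = 138
  1·σ_1 + 4·σ_2 + 1·σ_3 = 6(Δ_2 - Δ_1) = -60
Natural end conditions: σ_0 = σ_3 = 0.
Forward elimination and back-substitution give σ_0 = 0, σ_1 = 204/5, σ_2 = -126/5, σ_3 = 0.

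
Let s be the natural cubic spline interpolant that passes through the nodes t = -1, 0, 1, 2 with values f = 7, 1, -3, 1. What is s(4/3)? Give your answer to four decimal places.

With σ_i denoting the second derivative at x_i, h_i = 1, 1, 1, and Δ_i = (y_(i+1) − y_i)/h_i = -6, -4, 4:
  1·σ_0 + 4·σ_1 + 1·σ_2 = 6(Δ_1 - Δ_0) = 12
  1·σ_1 + 4·σ_2 + 1·σ_3 = 6(Δ_2 - Δ_1) = 48
Natural end conditions: σ_0 = σ_3 = 0.
Solving the tridiagonal system: σ_0 = 0, σ_1 = 0, σ_2 = 12, σ_3 = 0.
On [1, 2], s(t) = -3 + 0·(t - 1) + 6·(t - 1)² - 2·(t - 1)³.
With (t - 1) = 1/3: s(4/3) = -65/27.

-2.4074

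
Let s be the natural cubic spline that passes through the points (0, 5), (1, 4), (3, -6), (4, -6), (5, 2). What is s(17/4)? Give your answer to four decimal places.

-4.5863

With σ_i denoting the second derivative at x_i, h_i = 1, 2, 1, 1, and Δ_i = (y_(i+1) − y_i)/h_i = -1, -5, 0, 8:
  1·σ_0 + 6·σ_1 + 2·σ_2 = 6(Δ_1 - Δ_0) = -24
  2·σ_1 + 6·σ_2 + 1·σ_3 = 6(Δ_2 - Δ_1) = 30
  1·σ_2 + 4·σ_3 + 1·σ_4 = 6(Δ_3 - Δ_2) = 48
Natural end conditions: σ_0 = σ_4 = 0.
Solving the tridiagonal system: σ_0 = 0, σ_1 = -348/61, σ_2 = 312/61, σ_3 = 654/61, σ_4 = 0.
On [4, 5], s(x) = -6 + 270/61·(x - 4) + 327/61·(x - 4)² - 109/61·(x - 4)³.
With (x - 4) = 1/4: s(17/4) = -17905/3904.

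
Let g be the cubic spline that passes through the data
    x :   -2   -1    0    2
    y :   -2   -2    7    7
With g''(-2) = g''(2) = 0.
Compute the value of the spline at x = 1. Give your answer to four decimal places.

9.9348

With M_i denoting the second derivative at x_i, h_i = 1, 1, 2, and Δ_i = (y_(i+1) − y_i)/h_i = 0, 9, 0:
  1·M_0 + 4·M_1 + 1·M_2 = 6(Δ_1 - Δ_0) = 54
  1·M_1 + 6·M_2 + 2·M_3 = 6(Δ_2 - Δ_1) = -54
Natural end conditions: M_0 = M_3 = 0.
Hence M_0 = 0, M_1 = 378/23, M_2 = -270/23, M_3 = 0.
On [0, 2], g(x) = 7 + 180/23·x - 135/23·x² + 45/46·x³.
With x = 1: g(1) = 457/46.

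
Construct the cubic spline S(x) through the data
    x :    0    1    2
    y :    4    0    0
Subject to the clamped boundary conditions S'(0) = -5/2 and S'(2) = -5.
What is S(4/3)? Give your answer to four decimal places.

0.2037

With M_i denoting the second derivative at x_i, h_i = 1, 1, and Δ_i = (y_(i+1) − y_i)/h_i = -4, 0:
  1·M_0 + 4·M_1 + 1·M_2 = 6(Δ_1 - Δ_0) = 24
Clamped end conditions give two more equations: 2h_0·M_0 + h_0·M_1 = 6(Δ_0 - S'(0)) = -9 and h_1·M_1 + 2h_1·M_2 = 6(S'(2) - Δ_1) = -30.
Solving: M_0 = -47/4, M_1 = 29/2, M_2 = -89/4.
On [1, 2], S(x) = 0 - 9/8·(x - 1) + 29/4·(x - 1)² - 49/8·(x - 1)³.
With (x - 1) = 1/3: S(4/3) = 11/54.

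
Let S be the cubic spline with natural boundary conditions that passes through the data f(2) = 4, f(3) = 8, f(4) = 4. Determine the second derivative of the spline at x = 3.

Put m_i = S'' at the i-th knot. Here h = (1, 1) and Δ = (4, -4), so the interior equations h_(i-1)·m_(i-1) + 2(h_(i-1)+h_i)·m_i + h_i·m_(i+1) = 6(Δ_i − Δ_(i-1)) read
  1·m_0 + 4·m_1 + 1·m_2 = 6(Δ_1 - Δ_0) = -48
Natural end conditions: m_0 = m_2 = 0.
Hence m_0 = 0, m_1 = -12, m_2 = 0.

-12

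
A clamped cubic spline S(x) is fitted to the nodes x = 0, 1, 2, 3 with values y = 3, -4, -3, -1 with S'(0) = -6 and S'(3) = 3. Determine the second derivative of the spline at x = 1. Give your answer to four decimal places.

15.6000

Put M_i = S'' at the i-th knot. Here h = (1, 1, 1) and Δ = (-7, 1, 2), so the interior equations h_(i-1)·M_(i-1) + 2(h_(i-1)+h_i)·M_i + h_i·M_(i+1) = 6(Δ_i − Δ_(i-1)) read
  1·M_0 + 4·M_1 + 1·M_2 = 6(Δ_1 - Δ_0) = 48
  1·M_1 + 4·M_2 + 1·M_3 = 6(Δ_2 - Δ_1) = 6
Clamped end conditions give two more equations: 2h_0·M_0 + h_0·M_1 = 6(Δ_0 - S'(0)) = -6 and h_2·M_2 + 2h_2·M_3 = 6(S'(3) - Δ_2) = 6.
Solving: M_0 = -54/5, M_1 = 78/5, M_2 = -18/5, M_3 = 24/5.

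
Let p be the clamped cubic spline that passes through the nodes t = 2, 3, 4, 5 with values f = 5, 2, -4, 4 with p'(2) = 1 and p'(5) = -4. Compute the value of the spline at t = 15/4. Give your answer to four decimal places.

Let M_i = p''(x_i). Step sizes h_i = 1, 1, 1; slopes of the chords Δ_i = (y_(i+1) - y_i)/h_i = -3, -6, 8.
  1·M_0 + 4·M_1 + 1·M_2 = 6(Δ_1 - Δ_0) = -18
  1·M_1 + 4·M_2 + 1·M_3 = 6(Δ_2 - Δ_1) = 84
Clamped end conditions give two more equations: 2h_0·M_0 + h_0·M_1 = 6(Δ_0 - p'(2)) = -24 and h_2·M_2 + 2h_2·M_3 = 6(p'(5) - Δ_2) = -72.
Forward elimination and back-substitution give M_0 = -86/15, M_1 = -188/15, M_2 = 568/15, M_3 = -824/15.
On [3, 4], p(t) = 2 - 122/15·(t - 3) - 94/15·(t - 3)² + 42/5·(t - 3)³.
With (t - 3) = 3/4: p(15/4) = -653/160.

-4.0813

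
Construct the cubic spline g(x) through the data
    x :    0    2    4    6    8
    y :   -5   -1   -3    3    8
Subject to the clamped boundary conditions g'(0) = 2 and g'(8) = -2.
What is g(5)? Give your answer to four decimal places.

Write M_i for g''(x_i). With h_i = 2, 2, 2, 2 and divided differences Δ_i = 2, -1, 3, 5/2, the continuity of g' gives the tridiagonal system
  2·M_0 + 8·M_1 + 2·M_2 = 6(Δ_1 - Δ_0) = -18
  2·M_1 + 8·M_2 + 2·M_3 = 6(Δ_2 - Δ_1) = 24
  2·M_2 + 8·M_3 + 2·M_4 = 6(Δ_3 - Δ_2) = -3
Clamped end conditions give two more equations: 2h_0·M_0 + h_0·M_1 = 6(Δ_0 - g'(0)) = 0 and h_3·M_3 + 2h_3·M_4 = 6(g'(8) - Δ_3) = -27.
Solving the tridiagonal system: M_0 = 205/112, M_1 = -205/56, M_2 = 61/16, M_3 = 23/56, M_4 = -779/112.
On [4, 6], g(x) = -3 + 9/28·(x - 4) + 61/32·(x - 4)² - 127/448·(x - 4)³.
With (x - 4) = 1: g(5) = -473/448.

-1.0558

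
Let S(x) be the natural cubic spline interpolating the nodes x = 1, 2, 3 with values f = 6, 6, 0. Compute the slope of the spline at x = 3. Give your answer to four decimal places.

With M_i denoting the second derivative at x_i, h_i = 1, 1, and Δ_i = (y_(i+1) − y_i)/h_i = 0, -6:
  1·M_0 + 4·M_1 + 1·M_2 = 6(Δ_1 - Δ_0) = -36
Natural end conditions: M_0 = M_2 = 0.
Forward elimination and back-substitution give M_0 = 0, M_1 = -9, M_2 = 0.
On [2, 3], S'(x) = b_1 + 2c_1·(x - 2) + 3d_1·(x - 2)² with b_1 = Δ_1 - h_1(2M_1 + M_2)/6 = -3, c_1 = M_1/2 = -9/2, d_1 = (M_2 - M_1)/(6h_1) = 3/2. So S'(3) = -15/2.

-7.5000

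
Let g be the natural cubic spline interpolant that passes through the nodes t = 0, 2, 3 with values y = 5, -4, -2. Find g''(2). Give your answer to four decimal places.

Write M_i for g''(x_i). With h_i = 2, 1 and divided differences Δ_i = -9/2, 2, the continuity of g' gives the tridiagonal system
  2·M_0 + 6·M_1 + 1·M_2 = 6(Δ_1 - Δ_0) = 39
Natural end conditions: M_0 = M_2 = 0.
Hence M_0 = 0, M_1 = 13/2, M_2 = 0.

6.5000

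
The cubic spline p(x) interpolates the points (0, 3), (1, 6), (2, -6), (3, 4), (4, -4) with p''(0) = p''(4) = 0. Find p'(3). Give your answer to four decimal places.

5.3214

Write M_i for p''(x_i). With h_i = 1, 1, 1, 1 and divided differences Δ_i = 3, -12, 10, -8, the continuity of p' gives the tridiagonal system
  1·M_0 + 4·M_1 + 1·M_2 = 6(Δ_1 - Δ_0) = -90
  1·M_1 + 4·M_2 + 1·M_3 = 6(Δ_2 - Δ_1) = 132
  1·M_2 + 4·M_3 + 1·M_4 = 6(Δ_3 - Δ_2) = -108
Natural end conditions: M_0 = M_4 = 0.
Solving: M_0 = 0, M_1 = -993/28, M_2 = 363/7, M_3 = -1119/28, M_4 = 0.
On [3, 4], p'(x) = b_3 + 2c_3·(x - 3) + 3d_3·(x - 3)² with b_3 = Δ_3 - h_3(2M_3 + M_4)/6 = 149/28, c_3 = M_3/2 = -1119/56, d_3 = (M_4 - M_3)/(6h_3) = 373/56. So p'(3) = 149/28.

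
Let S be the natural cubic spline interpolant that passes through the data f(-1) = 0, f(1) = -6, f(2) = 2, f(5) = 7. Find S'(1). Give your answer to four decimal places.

5.0284

With m_i denoting the second derivative at x_i, h_i = 2, 1, 3, and Δ_i = (y_(i+1) − y_i)/h_i = -3, 8, 5/3:
  2·m_0 + 6·m_1 + 1·m_2 = 6(Δ_1 - Δ_0) = 66
  1·m_1 + 8·m_2 + 3·m_3 = 6(Δ_2 - Δ_1) = -38
Natural end conditions: m_0 = m_3 = 0.
Forward elimination and back-substitution give m_0 = 0, m_1 = 566/47, m_2 = -294/47, m_3 = 0.
On [1, 2], S'(t) = b_1 + 2c_1·(t - 1) + 3d_1·(t - 1)² with b_1 = Δ_1 - h_1(2m_1 + m_2)/6 = 709/141, c_1 = m_1/2 = 283/47, d_1 = (m_2 - m_1)/(6h_1) = -430/141. So S'(1) = 709/141.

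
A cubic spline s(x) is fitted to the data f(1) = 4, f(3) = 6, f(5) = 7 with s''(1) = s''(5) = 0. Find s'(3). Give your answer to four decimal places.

0.7500

With m_i denoting the second derivative at x_i, h_i = 2, 2, and Δ_i = (y_(i+1) − y_i)/h_i = 1, 1/2:
  2·m_0 + 8·m_1 + 2·m_2 = 6(Δ_1 - Δ_0) = -3
Natural end conditions: m_0 = m_2 = 0.
Solving: m_0 = 0, m_1 = -3/8, m_2 = 0.
On [3, 5], s'(x) = b_1 + 2c_1·(x - 3) + 3d_1·(x - 3)² with b_1 = Δ_1 - h_1(2m_1 + m_2)/6 = 3/4, c_1 = m_1/2 = -3/16, d_1 = (m_2 - m_1)/(6h_1) = 1/32. So s'(3) = 3/4.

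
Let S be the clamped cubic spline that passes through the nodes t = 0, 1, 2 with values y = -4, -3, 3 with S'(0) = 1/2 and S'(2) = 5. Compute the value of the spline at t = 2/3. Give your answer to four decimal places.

-3.7963

Put M_i = S'' at the i-th knot. Here h = (1, 1) and Δ = (1, 6), so the interior equations h_(i-1)·M_(i-1) + 2(h_(i-1)+h_i)·M_i + h_i·M_(i+1) = 6(Δ_i − Δ_(i-1)) read
  1·M_0 + 4·M_1 + 1·M_2 = 6(Δ_1 - Δ_0) = 30
Clamped end conditions give two more equations: 2h_0·M_0 + h_0·M_1 = 6(Δ_0 - S'(0)) = 3 and h_1·M_1 + 2h_1·M_2 = 6(S'(2) - Δ_1) = -6.
Forward elimination and back-substitution give M_0 = -15/4, M_1 = 21/2, M_2 = -33/4.
On [0, 1], S(t) = -4 + 1/2·t - 15/8·t² + 19/8·t³.
With t = 2/3: S(2/3) = -205/54.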